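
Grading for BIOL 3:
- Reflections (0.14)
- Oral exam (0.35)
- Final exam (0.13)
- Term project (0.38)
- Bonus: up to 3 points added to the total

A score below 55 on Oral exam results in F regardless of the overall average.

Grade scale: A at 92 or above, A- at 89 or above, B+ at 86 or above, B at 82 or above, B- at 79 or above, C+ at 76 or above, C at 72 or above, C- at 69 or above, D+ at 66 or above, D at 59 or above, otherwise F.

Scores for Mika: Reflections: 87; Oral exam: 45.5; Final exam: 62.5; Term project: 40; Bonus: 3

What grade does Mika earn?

F

Oral exam score 45.5 < 55: minimum not met.
Weighted total:
  Reflections 87 × 0.14 = 12.18
  Oral exam 45.5 × 0.35 = 15.925
  Final exam 62.5 × 0.13 = 8.125
  Term project 40 × 0.38 = 15.2
Sum = 51.43
Bonus: 51.43 + 3 = 54.43
Because the Oral exam minimum was not met, the result is F.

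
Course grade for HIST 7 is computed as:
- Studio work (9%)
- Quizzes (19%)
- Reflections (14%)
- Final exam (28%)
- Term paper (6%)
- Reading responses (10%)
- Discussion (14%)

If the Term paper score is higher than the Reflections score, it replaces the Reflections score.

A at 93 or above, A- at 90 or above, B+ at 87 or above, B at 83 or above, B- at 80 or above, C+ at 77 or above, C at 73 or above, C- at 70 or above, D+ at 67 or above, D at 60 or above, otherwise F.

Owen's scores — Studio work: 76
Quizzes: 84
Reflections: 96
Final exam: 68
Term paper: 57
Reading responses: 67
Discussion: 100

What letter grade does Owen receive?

Term paper (57) ≤ Reflections (96), so Reflections stays at 96.
Weighted total:
  Studio work 76 × 0.09 = 6.84
  Quizzes 84 × 0.19 = 15.96
  Reflections 96 × 0.14 = 13.44
  Final exam 68 × 0.28 = 19.04
  Term paper 57 × 0.06 = 3.42
  Reading responses 67 × 0.1 = 6.7
  Discussion 100 × 0.14 = 14
Sum = 79.4
79.4 is ≥ 77 and < 80 → C+

C+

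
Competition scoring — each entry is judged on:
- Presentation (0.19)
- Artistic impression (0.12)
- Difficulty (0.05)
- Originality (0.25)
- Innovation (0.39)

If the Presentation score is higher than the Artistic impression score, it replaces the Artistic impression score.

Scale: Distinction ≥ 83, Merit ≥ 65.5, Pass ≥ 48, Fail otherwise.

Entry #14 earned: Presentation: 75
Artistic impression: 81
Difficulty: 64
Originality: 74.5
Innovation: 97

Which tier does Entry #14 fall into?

Presentation (75) ≤ Artistic impression (81), so Artistic impression stays at 81.
Weighted total:
  Presentation 75 × 0.19 = 14.25
  Artistic impression 81 × 0.12 = 9.72
  Difficulty 64 × 0.05 = 3.2
  Originality 74.5 × 0.25 = 18.625
  Innovation 97 × 0.39 = 37.83
Sum = 83.625
83.625 ≥ 83 → Distinction

Distinction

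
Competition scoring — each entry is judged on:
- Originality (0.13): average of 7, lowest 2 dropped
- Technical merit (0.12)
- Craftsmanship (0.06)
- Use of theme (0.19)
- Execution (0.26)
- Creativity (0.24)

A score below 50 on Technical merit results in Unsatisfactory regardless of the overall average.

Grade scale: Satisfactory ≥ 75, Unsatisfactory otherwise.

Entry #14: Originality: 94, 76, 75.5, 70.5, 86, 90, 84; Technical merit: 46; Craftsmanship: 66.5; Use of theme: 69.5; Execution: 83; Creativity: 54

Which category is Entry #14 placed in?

Unsatisfactory

Originality: drop 70.5, 75.5 → average of remaining 5 = 430/5 = 86
Technical merit score 46 < 50: minimum not met.
Weighted total:
  Originality 86 × 0.13 = 11.18
  Technical merit 46 × 0.12 = 5.52
  Craftsmanship 66.5 × 0.06 = 3.99
  Use of theme 69.5 × 0.19 = 13.205
  Execution 83 × 0.26 = 21.58
  Creativity 54 × 0.24 = 12.96
Sum = 68.435
Because the Technical merit minimum was not met, the result is Unsatisfactory.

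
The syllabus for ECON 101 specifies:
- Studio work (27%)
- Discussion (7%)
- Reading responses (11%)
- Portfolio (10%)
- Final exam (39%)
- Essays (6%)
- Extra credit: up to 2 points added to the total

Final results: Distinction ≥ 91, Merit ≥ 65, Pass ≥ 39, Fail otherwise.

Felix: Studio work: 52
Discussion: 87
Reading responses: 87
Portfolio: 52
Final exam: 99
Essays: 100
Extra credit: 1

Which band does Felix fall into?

Merit

Weighted total:
  Studio work 52 × 0.27 = 14.04
  Discussion 87 × 0.07 = 6.09
  Reading responses 87 × 0.11 = 9.57
  Portfolio 52 × 0.1 = 5.2
  Final exam 99 × 0.39 = 38.61
  Essays 100 × 0.06 = 6
Sum = 79.51
Extra credit: 79.51 + 1 = 80.51
80.51 is ≥ 65 and < 91 → Merit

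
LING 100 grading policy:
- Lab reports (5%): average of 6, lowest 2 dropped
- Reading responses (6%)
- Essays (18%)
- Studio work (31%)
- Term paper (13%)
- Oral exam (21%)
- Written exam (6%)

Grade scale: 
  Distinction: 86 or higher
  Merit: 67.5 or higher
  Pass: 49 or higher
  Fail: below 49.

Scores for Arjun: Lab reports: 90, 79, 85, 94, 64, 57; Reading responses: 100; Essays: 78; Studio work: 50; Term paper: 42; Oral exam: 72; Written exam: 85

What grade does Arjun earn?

Lab reports: drop 57, 64 → average of remaining 4 = 348/4 = 87
Weighted total:
  Lab reports 87 × 0.05 = 4.35
  Reading responses 100 × 0.06 = 6
  Essays 78 × 0.18 = 14.04
  Studio work 50 × 0.31 = 15.5
  Term paper 42 × 0.13 = 5.46
  Oral exam 72 × 0.21 = 15.12
  Written exam 85 × 0.06 = 5.1
Sum = 65.57
65.57 is ≥ 49 and < 67.5 → Pass

Pass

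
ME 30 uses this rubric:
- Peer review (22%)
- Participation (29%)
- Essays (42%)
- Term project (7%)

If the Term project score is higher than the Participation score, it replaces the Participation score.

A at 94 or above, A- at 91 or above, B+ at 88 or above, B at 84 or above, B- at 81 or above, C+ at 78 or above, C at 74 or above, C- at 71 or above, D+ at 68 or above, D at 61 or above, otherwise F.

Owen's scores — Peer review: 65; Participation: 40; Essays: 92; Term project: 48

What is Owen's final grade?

D+

Term project (48) > Participation (40), so Participation counts as 48.
Weighted total:
  Peer review 65 × 0.22 = 14.3
  Participation 48 × 0.29 = 13.92
  Essays 92 × 0.42 = 38.64
  Term project 48 × 0.07 = 3.36
Sum = 70.22
70.22 is ≥ 68 and < 71 → D+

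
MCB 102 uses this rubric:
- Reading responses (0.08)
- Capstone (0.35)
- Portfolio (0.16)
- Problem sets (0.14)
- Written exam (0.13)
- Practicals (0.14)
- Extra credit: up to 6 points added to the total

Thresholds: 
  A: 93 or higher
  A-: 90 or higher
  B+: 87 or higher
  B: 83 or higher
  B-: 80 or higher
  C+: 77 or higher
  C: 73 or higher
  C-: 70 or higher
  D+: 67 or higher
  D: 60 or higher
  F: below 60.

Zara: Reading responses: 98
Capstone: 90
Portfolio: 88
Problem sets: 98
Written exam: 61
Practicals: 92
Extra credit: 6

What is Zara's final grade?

A

Weighted total:
  Reading responses 98 × 0.08 = 7.84
  Capstone 90 × 0.35 = 31.5
  Portfolio 88 × 0.16 = 14.08
  Problem sets 98 × 0.14 = 13.72
  Written exam 61 × 0.13 = 7.93
  Practicals 92 × 0.14 = 12.88
Sum = 87.95
Extra credit: 87.95 + 6 = 93.95
93.95 ≥ 93 → A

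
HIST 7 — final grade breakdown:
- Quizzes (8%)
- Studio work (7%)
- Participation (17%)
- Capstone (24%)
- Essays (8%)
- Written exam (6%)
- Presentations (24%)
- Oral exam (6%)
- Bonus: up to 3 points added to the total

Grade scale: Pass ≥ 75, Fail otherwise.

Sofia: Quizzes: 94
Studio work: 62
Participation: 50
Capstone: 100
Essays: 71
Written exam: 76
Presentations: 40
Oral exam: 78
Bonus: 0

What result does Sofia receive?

Fail

Weighted total:
  Quizzes 94 × 0.08 = 7.52
  Studio work 62 × 0.07 = 4.34
  Participation 50 × 0.17 = 8.5
  Capstone 100 × 0.24 = 24
  Essays 71 × 0.08 = 5.68
  Written exam 76 × 0.06 = 4.56
  Presentations 40 × 0.24 = 9.6
  Oral exam 78 × 0.06 = 4.68
Sum = 68.88
Bonus: 68.88 + 0 = 68.88
68.88 < 75 → Fail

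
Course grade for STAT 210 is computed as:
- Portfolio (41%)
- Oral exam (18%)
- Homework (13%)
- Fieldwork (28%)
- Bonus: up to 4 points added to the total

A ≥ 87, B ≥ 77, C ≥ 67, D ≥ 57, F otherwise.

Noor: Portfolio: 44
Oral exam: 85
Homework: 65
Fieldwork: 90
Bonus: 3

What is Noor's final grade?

Weighted total:
  Portfolio 44 × 0.41 = 18.04
  Oral exam 85 × 0.18 = 15.3
  Homework 65 × 0.13 = 8.45
  Fieldwork 90 × 0.28 = 25.2
Sum = 66.99
Bonus: 66.99 + 3 = 69.99
69.99 is ≥ 67 and < 77 → C

C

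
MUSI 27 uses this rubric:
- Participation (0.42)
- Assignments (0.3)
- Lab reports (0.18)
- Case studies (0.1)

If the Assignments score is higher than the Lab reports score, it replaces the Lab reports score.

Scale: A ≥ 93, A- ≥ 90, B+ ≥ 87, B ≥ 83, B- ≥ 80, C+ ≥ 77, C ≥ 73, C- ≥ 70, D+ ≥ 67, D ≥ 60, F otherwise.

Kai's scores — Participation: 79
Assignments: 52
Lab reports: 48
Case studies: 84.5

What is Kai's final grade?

Assignments (52) > Lab reports (48), so Lab reports counts as 52.
Weighted total:
  Participation 79 × 0.42 = 33.18
  Assignments 52 × 0.3 = 15.6
  Lab reports 52 × 0.18 = 9.36
  Case studies 84.5 × 0.1 = 8.45
Sum = 66.59
66.59 is ≥ 60 and < 67 → D

D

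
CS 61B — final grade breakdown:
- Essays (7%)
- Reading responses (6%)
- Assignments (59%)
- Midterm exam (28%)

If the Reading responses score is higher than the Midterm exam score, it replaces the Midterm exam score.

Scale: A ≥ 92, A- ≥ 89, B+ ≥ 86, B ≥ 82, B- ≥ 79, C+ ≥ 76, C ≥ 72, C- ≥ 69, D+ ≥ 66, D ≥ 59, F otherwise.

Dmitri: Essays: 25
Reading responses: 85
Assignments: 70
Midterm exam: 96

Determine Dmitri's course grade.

Reading responses (85) ≤ Midterm exam (96), so Midterm exam stays at 96.
Weighted total:
  Essays 25 × 0.07 = 1.75
  Reading responses 85 × 0.06 = 5.1
  Assignments 70 × 0.59 = 41.3
  Midterm exam 96 × 0.28 = 26.88
Sum = 75.03
75.03 is ≥ 72 and < 76 → C

C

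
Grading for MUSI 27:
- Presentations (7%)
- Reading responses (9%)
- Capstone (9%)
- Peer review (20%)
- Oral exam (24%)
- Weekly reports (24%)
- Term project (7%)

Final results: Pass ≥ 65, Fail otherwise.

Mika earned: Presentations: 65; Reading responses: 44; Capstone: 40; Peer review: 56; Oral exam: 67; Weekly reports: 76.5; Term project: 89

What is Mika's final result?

Fail

Weighted total:
  Presentations 65 × 0.07 = 4.55
  Reading responses 44 × 0.09 = 3.96
  Capstone 40 × 0.09 = 3.6
  Peer review 56 × 0.2 = 11.2
  Oral exam 67 × 0.24 = 16.08
  Weekly reports 76.5 × 0.24 = 18.36
  Term project 89 × 0.07 = 6.23
Sum = 63.98
63.98 < 65 → Fail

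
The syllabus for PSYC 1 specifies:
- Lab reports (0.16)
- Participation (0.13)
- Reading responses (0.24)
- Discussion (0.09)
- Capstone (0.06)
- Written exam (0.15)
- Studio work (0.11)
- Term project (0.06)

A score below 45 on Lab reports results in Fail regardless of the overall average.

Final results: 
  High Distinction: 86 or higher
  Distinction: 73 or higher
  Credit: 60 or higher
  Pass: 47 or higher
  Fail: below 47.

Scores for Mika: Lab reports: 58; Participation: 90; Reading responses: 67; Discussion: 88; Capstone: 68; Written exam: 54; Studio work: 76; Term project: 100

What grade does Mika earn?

Lab reports score 58 ≥ 45: minimum met.
Weighted total:
  Lab reports 58 × 0.16 = 9.28
  Participation 90 × 0.13 = 11.7
  Reading responses 67 × 0.24 = 16.08
  Discussion 88 × 0.09 = 7.92
  Capstone 68 × 0.06 = 4.08
  Written exam 54 × 0.15 = 8.1
  Studio work 76 × 0.11 = 8.36
  Term project 100 × 0.06 = 6
Sum = 71.52
71.52 is ≥ 60 and < 73 → Credit

Credit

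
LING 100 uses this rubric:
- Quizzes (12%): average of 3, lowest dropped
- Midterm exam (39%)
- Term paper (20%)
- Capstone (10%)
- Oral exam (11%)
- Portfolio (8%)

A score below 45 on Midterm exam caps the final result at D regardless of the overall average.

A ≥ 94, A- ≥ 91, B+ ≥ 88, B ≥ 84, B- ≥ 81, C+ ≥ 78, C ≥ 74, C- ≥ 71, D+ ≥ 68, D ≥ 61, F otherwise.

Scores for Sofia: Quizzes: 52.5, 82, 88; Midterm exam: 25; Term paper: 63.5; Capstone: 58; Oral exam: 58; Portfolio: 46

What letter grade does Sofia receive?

F

Quizzes: drop 52.5 → average of remaining 2 = 170/2 = 85
Midterm exam score 25 < 45: minimum not met.
Weighted total:
  Quizzes 85 × 0.12 = 10.2
  Midterm exam 25 × 0.39 = 9.75
  Term paper 63.5 × 0.2 = 12.7
  Capstone 58 × 0.1 = 5.8
  Oral exam 58 × 0.11 = 6.38
  Portfolio 46 × 0.08 = 3.68
Sum = 48.51
48.51 would be F; cap at D applies → F.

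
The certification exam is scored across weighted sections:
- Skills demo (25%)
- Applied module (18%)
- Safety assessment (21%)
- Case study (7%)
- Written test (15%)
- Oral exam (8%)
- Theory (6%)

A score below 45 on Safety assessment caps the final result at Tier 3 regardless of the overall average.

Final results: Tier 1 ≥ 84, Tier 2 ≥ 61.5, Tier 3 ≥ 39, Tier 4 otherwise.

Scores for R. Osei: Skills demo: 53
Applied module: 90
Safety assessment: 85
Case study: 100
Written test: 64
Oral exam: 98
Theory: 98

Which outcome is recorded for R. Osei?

Tier 2

Safety assessment score 85 ≥ 45: minimum met.
Weighted total:
  Skills demo 53 × 0.25 = 13.25
  Applied module 90 × 0.18 = 16.2
  Safety assessment 85 × 0.21 = 17.85
  Case study 100 × 0.07 = 7
  Written test 64 × 0.15 = 9.6
  Oral exam 98 × 0.08 = 7.84
  Theory 98 × 0.06 = 5.88
Sum = 77.62
77.62 is ≥ 61.5 and < 84 → Tier 2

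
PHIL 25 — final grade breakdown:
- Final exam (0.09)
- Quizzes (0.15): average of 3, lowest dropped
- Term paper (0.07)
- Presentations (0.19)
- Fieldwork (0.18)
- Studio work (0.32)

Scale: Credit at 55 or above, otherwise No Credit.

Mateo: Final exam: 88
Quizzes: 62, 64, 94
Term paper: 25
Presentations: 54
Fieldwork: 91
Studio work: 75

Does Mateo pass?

Quizzes: drop 62 → average of remaining 2 = 158/2 = 79
Weighted total:
  Final exam 88 × 0.09 = 7.92
  Quizzes 79 × 0.15 = 11.85
  Term paper 25 × 0.07 = 1.75
  Presentations 54 × 0.19 = 10.26
  Fieldwork 91 × 0.18 = 16.38
  Studio work 75 × 0.32 = 24
Sum = 72.16
72.16 ≥ 55 → Credit

Credit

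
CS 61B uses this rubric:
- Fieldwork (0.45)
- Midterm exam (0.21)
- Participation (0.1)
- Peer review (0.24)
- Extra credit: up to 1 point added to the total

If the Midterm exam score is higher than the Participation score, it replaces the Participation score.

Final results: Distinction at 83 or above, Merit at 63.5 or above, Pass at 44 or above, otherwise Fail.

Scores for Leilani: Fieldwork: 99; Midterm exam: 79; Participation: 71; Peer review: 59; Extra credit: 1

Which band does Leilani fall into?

Midterm exam (79) > Participation (71), so Participation counts as 79.
Weighted total:
  Fieldwork 99 × 0.45 = 44.55
  Midterm exam 79 × 0.21 = 16.59
  Participation 79 × 0.1 = 7.9
  Peer review 59 × 0.24 = 14.16
Sum = 83.2
Extra credit: 83.2 + 1 = 84.2
84.2 ≥ 83 → Distinction

Distinction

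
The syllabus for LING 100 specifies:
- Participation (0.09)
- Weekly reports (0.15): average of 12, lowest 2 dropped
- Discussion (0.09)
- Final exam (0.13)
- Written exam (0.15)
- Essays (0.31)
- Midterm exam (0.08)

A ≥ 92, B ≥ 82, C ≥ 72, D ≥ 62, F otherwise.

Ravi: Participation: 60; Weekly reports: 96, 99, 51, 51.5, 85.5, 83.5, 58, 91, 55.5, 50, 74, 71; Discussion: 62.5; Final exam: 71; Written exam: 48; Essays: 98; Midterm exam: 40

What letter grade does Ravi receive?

Weekly reports: drop 50, 51 → average of remaining 10 = 765/10 = 76.5
Weighted total:
  Participation 60 × 0.09 = 5.4
  Weekly reports 76.5 × 0.15 = 11.475
  Discussion 62.5 × 0.09 = 5.625
  Final exam 71 × 0.13 = 9.23
  Written exam 48 × 0.15 = 7.2
  Essays 98 × 0.31 = 30.38
  Midterm exam 40 × 0.08 = 3.2
Sum = 72.51
72.51 is ≥ 72 and < 82 → C

C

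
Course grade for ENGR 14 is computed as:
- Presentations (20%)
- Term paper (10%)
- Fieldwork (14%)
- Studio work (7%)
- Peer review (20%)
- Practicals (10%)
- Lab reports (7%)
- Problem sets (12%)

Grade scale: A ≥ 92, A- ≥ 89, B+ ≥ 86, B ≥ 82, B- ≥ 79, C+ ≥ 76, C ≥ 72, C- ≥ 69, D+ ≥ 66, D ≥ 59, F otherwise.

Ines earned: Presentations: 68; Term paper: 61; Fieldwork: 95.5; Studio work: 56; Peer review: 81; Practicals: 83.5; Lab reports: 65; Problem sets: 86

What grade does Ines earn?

Weighted total:
  Presentations 68 × 0.2 = 13.6
  Term paper 61 × 0.1 = 6.1
  Fieldwork 95.5 × 0.14 = 13.37
  Studio work 56 × 0.07 = 3.92
  Peer review 81 × 0.2 = 16.2
  Practicals 83.5 × 0.1 = 8.35
  Lab reports 65 × 0.07 = 4.55
  Problem sets 86 × 0.12 = 10.32
Sum = 76.41
76.41 is ≥ 76 and < 79 → C+

C+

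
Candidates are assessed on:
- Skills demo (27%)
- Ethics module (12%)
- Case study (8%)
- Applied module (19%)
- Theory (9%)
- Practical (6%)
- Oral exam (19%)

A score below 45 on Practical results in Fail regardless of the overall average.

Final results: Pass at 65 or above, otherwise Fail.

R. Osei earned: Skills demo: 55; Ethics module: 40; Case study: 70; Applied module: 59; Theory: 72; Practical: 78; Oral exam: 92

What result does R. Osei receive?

Practical score 78 ≥ 45: minimum met.
Weighted total:
  Skills demo 55 × 0.27 = 14.85
  Ethics module 40 × 0.12 = 4.8
  Case study 70 × 0.08 = 5.6
  Applied module 59 × 0.19 = 11.21
  Theory 72 × 0.09 = 6.48
  Practical 78 × 0.06 = 4.68
  Oral exam 92 × 0.19 = 17.48
Sum = 65.1
65.1 ≥ 65 → Pass

Pass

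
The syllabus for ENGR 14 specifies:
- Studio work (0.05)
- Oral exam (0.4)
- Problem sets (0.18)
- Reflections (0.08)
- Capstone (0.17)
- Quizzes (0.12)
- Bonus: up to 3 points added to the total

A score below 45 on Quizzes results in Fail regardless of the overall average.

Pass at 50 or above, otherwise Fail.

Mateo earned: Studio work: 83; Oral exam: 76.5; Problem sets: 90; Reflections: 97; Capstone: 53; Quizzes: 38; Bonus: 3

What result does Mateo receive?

Fail

Quizzes score 38 < 45: minimum not met.
Weighted total:
  Studio work 83 × 0.05 = 4.15
  Oral exam 76.5 × 0.4 = 30.6
  Problem sets 90 × 0.18 = 16.2
  Reflections 97 × 0.08 = 7.76
  Capstone 53 × 0.17 = 9.01
  Quizzes 38 × 0.12 = 4.56
Sum = 72.28
Bonus: 72.28 + 3 = 75.28
Because the Quizzes minimum was not met, the result is Fail.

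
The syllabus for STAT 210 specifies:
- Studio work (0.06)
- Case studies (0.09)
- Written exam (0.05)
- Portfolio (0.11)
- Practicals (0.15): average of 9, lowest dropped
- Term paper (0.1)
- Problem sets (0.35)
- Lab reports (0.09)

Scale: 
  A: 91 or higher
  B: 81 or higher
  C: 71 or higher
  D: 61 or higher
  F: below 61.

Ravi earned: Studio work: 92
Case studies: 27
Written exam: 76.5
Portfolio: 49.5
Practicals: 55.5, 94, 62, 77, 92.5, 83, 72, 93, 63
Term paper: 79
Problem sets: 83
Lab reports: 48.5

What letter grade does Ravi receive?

Practicals: drop 55.5 → average of remaining 8 = 636.5/8 = 79.5625
Weighted total:
  Studio work 92 × 0.06 = 5.52
  Case studies 27 × 0.09 = 2.43
  Written exam 76.5 × 0.05 = 3.825
  Portfolio 49.5 × 0.11 = 5.445
  Practicals 79.5625 × 0.15 = 11.934375
  Term paper 79 × 0.1 = 7.9
  Problem sets 83 × 0.35 = 29.05
  Lab reports 48.5 × 0.09 = 4.365
Sum = 70.469375
70.469375 is ≥ 61 and < 71 → D

D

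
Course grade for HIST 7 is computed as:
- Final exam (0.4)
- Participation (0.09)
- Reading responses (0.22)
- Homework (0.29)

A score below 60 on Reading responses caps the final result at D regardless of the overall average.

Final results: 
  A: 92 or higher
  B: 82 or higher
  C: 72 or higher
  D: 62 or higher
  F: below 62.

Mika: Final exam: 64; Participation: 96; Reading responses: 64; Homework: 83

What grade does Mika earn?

C

Reading responses score 64 ≥ 60: minimum met.
Weighted total:
  Final exam 64 × 0.4 = 25.6
  Participation 96 × 0.09 = 8.64
  Reading responses 64 × 0.22 = 14.08
  Homework 83 × 0.29 = 24.07
Sum = 72.39
72.39 is ≥ 72 and < 82 → C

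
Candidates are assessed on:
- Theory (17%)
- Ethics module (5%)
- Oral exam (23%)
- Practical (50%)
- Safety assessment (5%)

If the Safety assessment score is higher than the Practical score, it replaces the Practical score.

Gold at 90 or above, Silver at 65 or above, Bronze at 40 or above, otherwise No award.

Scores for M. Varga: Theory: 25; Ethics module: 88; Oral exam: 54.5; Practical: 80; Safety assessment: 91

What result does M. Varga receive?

Silver

Safety assessment (91) > Practical (80), so Practical counts as 91.
Weighted total:
  Theory 25 × 0.17 = 4.25
  Ethics module 88 × 0.05 = 4.4
  Oral exam 54.5 × 0.23 = 12.535
  Practical 91 × 0.5 = 45.5
  Safety assessment 91 × 0.05 = 4.55
Sum = 71.235
71.235 is ≥ 65 and < 90 → Silver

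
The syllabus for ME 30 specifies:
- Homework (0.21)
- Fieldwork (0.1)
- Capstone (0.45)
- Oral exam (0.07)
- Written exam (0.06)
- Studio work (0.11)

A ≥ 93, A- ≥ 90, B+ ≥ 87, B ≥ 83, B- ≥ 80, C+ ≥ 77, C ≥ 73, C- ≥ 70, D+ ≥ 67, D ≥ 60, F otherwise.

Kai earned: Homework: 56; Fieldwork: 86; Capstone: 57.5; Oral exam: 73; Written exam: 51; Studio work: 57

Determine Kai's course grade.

D

Weighted total:
  Homework 56 × 0.21 = 11.76
  Fieldwork 86 × 0.1 = 8.6
  Capstone 57.5 × 0.45 = 25.875
  Oral exam 73 × 0.07 = 5.11
  Written exam 51 × 0.06 = 3.06
  Studio work 57 × 0.11 = 6.27
Sum = 60.675
60.675 is ≥ 60 and < 67 → D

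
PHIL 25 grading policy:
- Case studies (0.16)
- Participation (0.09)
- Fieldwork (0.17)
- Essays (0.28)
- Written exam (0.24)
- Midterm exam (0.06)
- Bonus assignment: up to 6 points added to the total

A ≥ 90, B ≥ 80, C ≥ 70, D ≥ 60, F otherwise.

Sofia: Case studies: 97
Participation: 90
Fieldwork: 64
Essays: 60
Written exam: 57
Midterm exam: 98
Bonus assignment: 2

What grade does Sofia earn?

C

Weighted total:
  Case studies 97 × 0.16 = 15.52
  Participation 90 × 0.09 = 8.1
  Fieldwork 64 × 0.17 = 10.88
  Essays 60 × 0.28 = 16.8
  Written exam 57 × 0.24 = 13.68
  Midterm exam 98 × 0.06 = 5.88
Sum = 70.86
Bonus assignment: 70.86 + 2 = 72.86
72.86 is ≥ 70 and < 80 → C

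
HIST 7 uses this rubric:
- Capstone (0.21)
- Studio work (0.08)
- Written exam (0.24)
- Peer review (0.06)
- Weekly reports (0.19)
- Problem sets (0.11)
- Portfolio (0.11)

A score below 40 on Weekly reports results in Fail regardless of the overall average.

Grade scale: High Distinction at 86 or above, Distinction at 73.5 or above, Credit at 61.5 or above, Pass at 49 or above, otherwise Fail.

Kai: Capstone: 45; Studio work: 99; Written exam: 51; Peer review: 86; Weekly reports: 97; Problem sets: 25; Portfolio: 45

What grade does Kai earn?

Pass

Weekly reports score 97 ≥ 40: minimum met.
Weighted total:
  Capstone 45 × 0.21 = 9.45
  Studio work 99 × 0.08 = 7.92
  Written exam 51 × 0.24 = 12.24
  Peer review 86 × 0.06 = 5.16
  Weekly reports 97 × 0.19 = 18.43
  Problem sets 25 × 0.11 = 2.75
  Portfolio 45 × 0.11 = 4.95
Sum = 60.9
60.9 is ≥ 49 and < 61.5 → Pass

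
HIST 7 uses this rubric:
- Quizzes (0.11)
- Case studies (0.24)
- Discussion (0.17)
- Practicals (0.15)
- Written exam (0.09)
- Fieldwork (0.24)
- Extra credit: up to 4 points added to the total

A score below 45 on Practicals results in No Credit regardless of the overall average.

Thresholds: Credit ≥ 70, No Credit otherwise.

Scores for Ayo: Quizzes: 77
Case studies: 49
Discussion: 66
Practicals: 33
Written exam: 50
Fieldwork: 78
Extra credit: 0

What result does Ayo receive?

No Credit

Practicals score 33 < 45: minimum not met.
Weighted total:
  Quizzes 77 × 0.11 = 8.47
  Case studies 49 × 0.24 = 11.76
  Discussion 66 × 0.17 = 11.22
  Practicals 33 × 0.15 = 4.95
  Written exam 50 × 0.09 = 4.5
  Fieldwork 78 × 0.24 = 18.72
Sum = 59.62
Extra credit: 59.62 + 0 = 59.62
Because the Practicals minimum was not met, the result is No Credit.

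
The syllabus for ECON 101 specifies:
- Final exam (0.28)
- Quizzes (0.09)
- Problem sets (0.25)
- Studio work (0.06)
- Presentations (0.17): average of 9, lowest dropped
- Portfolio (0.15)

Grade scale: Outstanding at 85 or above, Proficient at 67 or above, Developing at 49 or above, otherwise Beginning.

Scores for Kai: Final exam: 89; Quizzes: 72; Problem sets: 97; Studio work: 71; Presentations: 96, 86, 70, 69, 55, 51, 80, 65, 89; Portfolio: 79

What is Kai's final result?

Proficient

Presentations: drop 51 → average of remaining 8 = 610/8 = 76.25
Weighted total:
  Final exam 89 × 0.28 = 24.92
  Quizzes 72 × 0.09 = 6.48
  Problem sets 97 × 0.25 = 24.25
  Studio work 71 × 0.06 = 4.26
  Presentations 76.25 × 0.17 = 12.9625
  Portfolio 79 × 0.15 = 11.85
Sum = 84.7225
84.7225 is ≥ 67 and < 85 → Proficient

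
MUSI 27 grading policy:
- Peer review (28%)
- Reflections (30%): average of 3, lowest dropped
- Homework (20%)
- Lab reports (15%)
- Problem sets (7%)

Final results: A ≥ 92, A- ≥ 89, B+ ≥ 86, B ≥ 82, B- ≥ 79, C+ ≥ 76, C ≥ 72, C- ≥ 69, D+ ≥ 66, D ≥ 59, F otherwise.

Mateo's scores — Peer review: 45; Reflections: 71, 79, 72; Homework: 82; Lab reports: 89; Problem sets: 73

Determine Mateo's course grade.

Reflections: drop 71 → average of remaining 2 = 151/2 = 75.5
Weighted total:
  Peer review 45 × 0.28 = 12.6
  Reflections 75.5 × 0.3 = 22.65
  Homework 82 × 0.2 = 16.4
  Lab reports 89 × 0.15 = 13.35
  Problem sets 73 × 0.07 = 5.11
Sum = 70.11
70.11 is ≥ 69 and < 72 → C-

C-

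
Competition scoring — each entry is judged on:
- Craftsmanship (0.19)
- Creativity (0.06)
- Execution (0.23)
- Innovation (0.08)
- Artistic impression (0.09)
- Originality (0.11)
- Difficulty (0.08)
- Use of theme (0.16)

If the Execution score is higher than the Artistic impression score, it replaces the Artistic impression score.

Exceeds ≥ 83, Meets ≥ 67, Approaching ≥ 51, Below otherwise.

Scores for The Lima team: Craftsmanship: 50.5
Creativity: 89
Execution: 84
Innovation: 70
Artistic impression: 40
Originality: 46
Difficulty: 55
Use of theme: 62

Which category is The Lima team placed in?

Approaching

Execution (84) > Artistic impression (40), so Artistic impression counts as 84.
Weighted total:
  Craftsmanship 50.5 × 0.19 = 9.595
  Creativity 89 × 0.06 = 5.34
  Execution 84 × 0.23 = 19.32
  Innovation 70 × 0.08 = 5.6
  Artistic impression 84 × 0.09 = 7.56
  Originality 46 × 0.11 = 5.06
  Difficulty 55 × 0.08 = 4.4
  Use of theme 62 × 0.16 = 9.92
Sum = 66.795
66.795 is ≥ 51 and < 67 → Approaching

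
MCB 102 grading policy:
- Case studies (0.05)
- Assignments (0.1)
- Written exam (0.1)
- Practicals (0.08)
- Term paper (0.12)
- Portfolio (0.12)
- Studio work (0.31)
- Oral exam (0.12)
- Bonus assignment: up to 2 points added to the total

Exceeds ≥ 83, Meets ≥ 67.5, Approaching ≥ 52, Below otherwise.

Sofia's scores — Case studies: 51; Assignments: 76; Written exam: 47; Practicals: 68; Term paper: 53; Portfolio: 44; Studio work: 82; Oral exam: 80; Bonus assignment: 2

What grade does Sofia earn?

Meets

Weighted total:
  Case studies 51 × 0.05 = 2.55
  Assignments 76 × 0.1 = 7.6
  Written exam 47 × 0.1 = 4.7
  Practicals 68 × 0.08 = 5.44
  Term paper 53 × 0.12 = 6.36
  Portfolio 44 × 0.12 = 5.28
  Studio work 82 × 0.31 = 25.42
  Oral exam 80 × 0.12 = 9.6
Sum = 66.95
Bonus assignment: 66.95 + 2 = 68.95
68.95 is ≥ 67.5 and < 83 → Meets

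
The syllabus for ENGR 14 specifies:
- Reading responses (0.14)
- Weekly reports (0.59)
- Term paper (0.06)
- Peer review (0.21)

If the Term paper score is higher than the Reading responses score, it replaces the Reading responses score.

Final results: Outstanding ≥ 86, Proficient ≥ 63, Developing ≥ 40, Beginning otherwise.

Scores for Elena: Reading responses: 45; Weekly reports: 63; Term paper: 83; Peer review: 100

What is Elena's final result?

Term paper (83) > Reading responses (45), so Reading responses counts as 83.
Weighted total:
  Reading responses 83 × 0.14 = 11.62
  Weekly reports 63 × 0.59 = 37.17
  Term paper 83 × 0.06 = 4.98
  Peer review 100 × 0.21 = 21
Sum = 74.77
74.77 is ≥ 63 and < 86 → Proficient

Proficient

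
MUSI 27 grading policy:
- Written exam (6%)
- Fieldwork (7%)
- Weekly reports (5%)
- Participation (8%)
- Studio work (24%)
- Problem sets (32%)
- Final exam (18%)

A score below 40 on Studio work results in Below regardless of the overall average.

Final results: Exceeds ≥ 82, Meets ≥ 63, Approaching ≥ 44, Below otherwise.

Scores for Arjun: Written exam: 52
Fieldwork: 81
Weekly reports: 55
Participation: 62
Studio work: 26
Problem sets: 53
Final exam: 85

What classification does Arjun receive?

Studio work score 26 < 40: minimum not met.
Weighted total:
  Written exam 52 × 0.06 = 3.12
  Fieldwork 81 × 0.07 = 5.67
  Weekly reports 55 × 0.05 = 2.75
  Participation 62 × 0.08 = 4.96
  Studio work 26 × 0.24 = 6.24
  Problem sets 53 × 0.32 = 16.96
  Final exam 85 × 0.18 = 15.3
Sum = 55
Because the Studio work minimum was not met, the result is Below.

Below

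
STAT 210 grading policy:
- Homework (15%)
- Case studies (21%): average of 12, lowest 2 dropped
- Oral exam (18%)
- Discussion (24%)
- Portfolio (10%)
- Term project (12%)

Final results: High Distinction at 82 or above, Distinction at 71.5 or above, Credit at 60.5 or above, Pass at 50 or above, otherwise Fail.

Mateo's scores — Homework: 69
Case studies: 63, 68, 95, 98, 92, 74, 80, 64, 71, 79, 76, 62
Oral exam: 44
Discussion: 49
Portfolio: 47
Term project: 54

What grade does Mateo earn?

Pass

Case studies: drop 62, 63 → average of remaining 10 = 797/10 = 79.7
Weighted total:
  Homework 69 × 0.15 = 10.35
  Case studies 79.7 × 0.21 = 16.737
  Oral exam 44 × 0.18 = 7.92
  Discussion 49 × 0.24 = 11.76
  Portfolio 47 × 0.1 = 4.7
  Term project 54 × 0.12 = 6.48
Sum = 57.947
57.947 is ≥ 50 and < 60.5 → Pass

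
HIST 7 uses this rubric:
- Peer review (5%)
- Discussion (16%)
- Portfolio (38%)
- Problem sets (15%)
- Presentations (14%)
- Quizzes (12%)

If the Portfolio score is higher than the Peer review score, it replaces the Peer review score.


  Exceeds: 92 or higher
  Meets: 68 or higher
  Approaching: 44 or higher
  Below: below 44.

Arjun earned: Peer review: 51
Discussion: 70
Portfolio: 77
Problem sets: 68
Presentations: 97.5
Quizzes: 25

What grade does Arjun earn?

Meets

Portfolio (77) > Peer review (51), so Peer review counts as 77.
Weighted total:
  Peer review 77 × 0.05 = 3.85
  Discussion 70 × 0.16 = 11.2
  Portfolio 77 × 0.38 = 29.26
  Problem sets 68 × 0.15 = 10.2
  Presentations 97.5 × 0.14 = 13.65
  Quizzes 25 × 0.12 = 3
Sum = 71.16
71.16 is ≥ 68 and < 92 → Meets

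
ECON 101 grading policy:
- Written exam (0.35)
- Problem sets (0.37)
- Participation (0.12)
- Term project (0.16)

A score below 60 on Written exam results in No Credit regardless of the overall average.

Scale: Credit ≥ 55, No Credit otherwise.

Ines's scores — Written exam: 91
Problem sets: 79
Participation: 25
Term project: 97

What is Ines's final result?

Written exam score 91 ≥ 60: minimum met.
Weighted total:
  Written exam 91 × 0.35 = 31.85
  Problem sets 79 × 0.37 = 29.23
  Participation 25 × 0.12 = 3
  Term project 97 × 0.16 = 15.52
Sum = 79.6
79.6 ≥ 55 → Credit

Credit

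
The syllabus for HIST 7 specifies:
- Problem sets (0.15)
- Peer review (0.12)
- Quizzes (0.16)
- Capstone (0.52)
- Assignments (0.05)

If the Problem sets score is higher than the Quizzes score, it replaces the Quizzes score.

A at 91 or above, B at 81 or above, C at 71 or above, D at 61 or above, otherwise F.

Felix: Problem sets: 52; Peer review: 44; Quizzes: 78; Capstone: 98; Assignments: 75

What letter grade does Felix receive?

C

Problem sets (52) ≤ Quizzes (78), so Quizzes stays at 78.
Weighted total:
  Problem sets 52 × 0.15 = 7.8
  Peer review 44 × 0.12 = 5.28
  Quizzes 78 × 0.16 = 12.48
  Capstone 98 × 0.52 = 50.96
  Assignments 75 × 0.05 = 3.75
Sum = 80.27
80.27 is ≥ 71 and < 81 → C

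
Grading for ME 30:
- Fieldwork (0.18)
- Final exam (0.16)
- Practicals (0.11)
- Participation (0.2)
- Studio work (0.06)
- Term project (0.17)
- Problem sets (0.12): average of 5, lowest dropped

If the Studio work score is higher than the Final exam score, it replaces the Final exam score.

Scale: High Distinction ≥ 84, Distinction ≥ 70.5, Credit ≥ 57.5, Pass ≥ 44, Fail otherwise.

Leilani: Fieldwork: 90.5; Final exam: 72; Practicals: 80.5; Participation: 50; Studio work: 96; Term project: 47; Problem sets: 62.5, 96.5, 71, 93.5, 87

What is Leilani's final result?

Problem sets: drop 62.5 → average of remaining 4 = 348/4 = 87
Studio work (96) > Final exam (72), so Final exam counts as 96.
Weighted total:
  Fieldwork 90.5 × 0.18 = 16.29
  Final exam 96 × 0.16 = 15.36
  Practicals 80.5 × 0.11 = 8.855
  Participation 50 × 0.2 = 10
  Studio work 96 × 0.06 = 5.76
  Term project 47 × 0.17 = 7.99
  Problem sets 87 × 0.12 = 10.44
Sum = 74.695
74.695 is ≥ 70.5 and < 84 → Distinction

Distinction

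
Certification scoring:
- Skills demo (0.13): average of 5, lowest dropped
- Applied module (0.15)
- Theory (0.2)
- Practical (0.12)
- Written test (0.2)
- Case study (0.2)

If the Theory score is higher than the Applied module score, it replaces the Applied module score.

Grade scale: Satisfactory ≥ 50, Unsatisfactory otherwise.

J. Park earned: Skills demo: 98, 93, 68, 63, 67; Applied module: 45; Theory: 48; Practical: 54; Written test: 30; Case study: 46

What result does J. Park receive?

Unsatisfactory

Skills demo: drop 63 → average of remaining 4 = 326/4 = 81.5
Theory (48) > Applied module (45), so Applied module counts as 48.
Weighted total:
  Skills demo 81.5 × 0.13 = 10.595
  Applied module 48 × 0.15 = 7.2
  Theory 48 × 0.2 = 9.6
  Practical 54 × 0.12 = 6.48
  Written test 30 × 0.2 = 6
  Case study 46 × 0.2 = 9.2
Sum = 49.075
49.075 < 50 → Unsatisfactory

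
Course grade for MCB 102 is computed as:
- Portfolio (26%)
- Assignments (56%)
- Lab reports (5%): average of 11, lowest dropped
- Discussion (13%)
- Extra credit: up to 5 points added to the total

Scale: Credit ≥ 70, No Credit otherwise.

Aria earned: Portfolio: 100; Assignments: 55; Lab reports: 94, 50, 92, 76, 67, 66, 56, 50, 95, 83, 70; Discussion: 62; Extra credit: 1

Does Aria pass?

No Credit

Lab reports: drop 50 → average of remaining 10 = 749/10 = 74.9
Weighted total:
  Portfolio 100 × 0.26 = 26
  Assignments 55 × 0.56 = 30.8
  Lab reports 74.9 × 0.05 = 3.745
  Discussion 62 × 0.13 = 8.06
Sum = 68.605
Extra credit: 68.605 + 1 = 69.605
69.605 < 70 → No Credit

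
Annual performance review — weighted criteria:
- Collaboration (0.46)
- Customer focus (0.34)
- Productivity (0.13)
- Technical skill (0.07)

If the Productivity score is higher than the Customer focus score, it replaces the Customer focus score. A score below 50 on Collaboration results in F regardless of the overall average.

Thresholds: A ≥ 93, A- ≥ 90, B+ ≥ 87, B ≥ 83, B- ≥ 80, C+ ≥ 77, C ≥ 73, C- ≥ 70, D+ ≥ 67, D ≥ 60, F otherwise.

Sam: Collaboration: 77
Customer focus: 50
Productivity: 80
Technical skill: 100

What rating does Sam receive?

Productivity (80) > Customer focus (50), so Customer focus counts as 80.
Collaboration score 77 ≥ 50: minimum met.
Weighted total:
  Collaboration 77 × 0.46 = 35.42
  Customer focus 80 × 0.34 = 27.2
  Productivity 80 × 0.13 = 10.4
  Technical skill 100 × 0.07 = 7
Sum = 80.02
80.02 is ≥ 80 and < 83 → B-

B-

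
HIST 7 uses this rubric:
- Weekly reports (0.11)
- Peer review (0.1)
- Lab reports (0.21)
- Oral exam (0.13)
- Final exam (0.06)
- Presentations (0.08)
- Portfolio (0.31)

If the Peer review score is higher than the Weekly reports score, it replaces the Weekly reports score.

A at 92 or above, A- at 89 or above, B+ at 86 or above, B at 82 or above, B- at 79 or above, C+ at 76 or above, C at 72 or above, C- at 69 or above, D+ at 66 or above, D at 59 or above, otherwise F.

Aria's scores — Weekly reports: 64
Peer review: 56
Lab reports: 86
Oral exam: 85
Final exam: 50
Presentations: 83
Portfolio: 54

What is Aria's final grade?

D+

Peer review (56) ≤ Weekly reports (64), so Weekly reports stays at 64.
Weighted total:
  Weekly reports 64 × 0.11 = 7.04
  Peer review 56 × 0.1 = 5.6
  Lab reports 86 × 0.21 = 18.06
  Oral exam 85 × 0.13 = 11.05
  Final exam 50 × 0.06 = 3
  Presentations 83 × 0.08 = 6.64
  Portfolio 54 × 0.31 = 16.74
Sum = 68.13
68.13 is ≥ 66 and < 69 → D+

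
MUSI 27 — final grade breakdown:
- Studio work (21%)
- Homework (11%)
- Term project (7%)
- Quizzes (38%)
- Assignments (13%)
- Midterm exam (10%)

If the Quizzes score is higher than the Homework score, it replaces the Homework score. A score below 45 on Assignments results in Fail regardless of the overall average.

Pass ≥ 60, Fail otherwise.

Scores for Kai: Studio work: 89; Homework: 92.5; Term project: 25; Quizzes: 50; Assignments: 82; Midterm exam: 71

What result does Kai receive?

Pass

Quizzes (50) ≤ Homework (92.5), so Homework stays at 92.5.
Assignments score 82 ≥ 45: minimum met.
Weighted total:
  Studio work 89 × 0.21 = 18.69
  Homework 92.5 × 0.11 = 10.175
  Term project 25 × 0.07 = 1.75
  Quizzes 50 × 0.38 = 19
  Assignments 82 × 0.13 = 10.66
  Midterm exam 71 × 0.1 = 7.1
Sum = 67.375
67.375 ≥ 60 → Pass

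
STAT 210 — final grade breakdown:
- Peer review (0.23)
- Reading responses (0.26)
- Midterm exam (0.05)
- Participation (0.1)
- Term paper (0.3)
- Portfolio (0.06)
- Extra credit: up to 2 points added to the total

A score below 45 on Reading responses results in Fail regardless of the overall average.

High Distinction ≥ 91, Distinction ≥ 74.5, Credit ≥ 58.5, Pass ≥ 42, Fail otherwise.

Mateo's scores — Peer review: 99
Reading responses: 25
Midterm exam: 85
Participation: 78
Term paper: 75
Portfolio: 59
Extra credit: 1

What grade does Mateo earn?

Fail

Reading responses score 25 < 45: minimum not met.
Weighted total:
  Peer review 99 × 0.23 = 22.77
  Reading responses 25 × 0.26 = 6.5
  Midterm exam 85 × 0.05 = 4.25
  Participation 78 × 0.1 = 7.8
  Term paper 75 × 0.3 = 22.5
  Portfolio 59 × 0.06 = 3.54
Sum = 67.36
Extra credit: 67.36 + 1 = 68.36
Because the Reading responses minimum was not met, the result is Fail.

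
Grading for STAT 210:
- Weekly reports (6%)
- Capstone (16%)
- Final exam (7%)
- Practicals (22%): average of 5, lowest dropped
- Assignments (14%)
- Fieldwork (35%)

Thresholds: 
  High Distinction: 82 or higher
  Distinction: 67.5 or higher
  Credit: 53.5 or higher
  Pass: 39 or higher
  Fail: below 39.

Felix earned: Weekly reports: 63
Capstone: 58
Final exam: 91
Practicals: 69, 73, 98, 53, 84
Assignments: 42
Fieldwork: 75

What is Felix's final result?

Practicals: drop 53 → average of remaining 4 = 324/4 = 81
Weighted total:
  Weekly reports 63 × 0.06 = 3.78
  Capstone 58 × 0.16 = 9.28
  Final exam 91 × 0.07 = 6.37
  Practicals 81 × 0.22 = 17.82
  Assignments 42 × 0.14 = 5.88
  Fieldwork 75 × 0.35 = 26.25
Sum = 69.38
69.38 is ≥ 67.5 and < 82 → Distinction

Distinction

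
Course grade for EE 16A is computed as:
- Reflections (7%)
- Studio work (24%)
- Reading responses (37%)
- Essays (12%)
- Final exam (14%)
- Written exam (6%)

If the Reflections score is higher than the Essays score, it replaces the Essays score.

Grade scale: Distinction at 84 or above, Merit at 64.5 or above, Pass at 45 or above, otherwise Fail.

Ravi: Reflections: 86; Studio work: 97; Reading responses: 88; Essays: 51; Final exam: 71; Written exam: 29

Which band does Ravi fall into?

Reflections (86) > Essays (51), so Essays counts as 86.
Weighted total:
  Reflections 86 × 0.07 = 6.02
  Studio work 97 × 0.24 = 23.28
  Reading responses 88 × 0.37 = 32.56
  Essays 86 × 0.12 = 10.32
  Final exam 71 × 0.14 = 9.94
  Written exam 29 × 0.06 = 1.74
Sum = 83.86
83.86 is ≥ 64.5 and < 84 → Merit

Merit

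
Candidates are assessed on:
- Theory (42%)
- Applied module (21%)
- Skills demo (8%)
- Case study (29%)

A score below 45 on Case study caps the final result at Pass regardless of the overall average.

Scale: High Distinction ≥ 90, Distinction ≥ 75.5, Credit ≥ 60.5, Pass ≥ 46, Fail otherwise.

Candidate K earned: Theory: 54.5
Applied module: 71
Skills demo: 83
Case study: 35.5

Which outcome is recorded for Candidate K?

Case study score 35.5 < 45: minimum not met.
Weighted total:
  Theory 54.5 × 0.42 = 22.89
  Applied module 71 × 0.21 = 14.91
  Skills demo 83 × 0.08 = 6.64
  Case study 35.5 × 0.29 = 10.295
Sum = 54.735
54.735 would be Pass; cap at Pass applies → Pass.

Pass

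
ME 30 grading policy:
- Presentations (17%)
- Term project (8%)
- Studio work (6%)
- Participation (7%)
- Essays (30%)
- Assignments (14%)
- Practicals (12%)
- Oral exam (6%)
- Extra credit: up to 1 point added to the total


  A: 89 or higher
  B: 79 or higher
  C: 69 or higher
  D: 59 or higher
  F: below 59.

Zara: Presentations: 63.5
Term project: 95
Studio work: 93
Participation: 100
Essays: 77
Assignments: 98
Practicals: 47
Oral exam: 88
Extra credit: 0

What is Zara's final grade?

Weighted total:
  Presentations 63.5 × 0.17 = 10.795
  Term project 95 × 0.08 = 7.6
  Studio work 93 × 0.06 = 5.58
  Participation 100 × 0.07 = 7
  Essays 77 × 0.3 = 23.1
  Assignments 98 × 0.14 = 13.72
  Practicals 47 × 0.12 = 5.64
  Oral exam 88 × 0.06 = 5.28
Sum = 78.715
Extra credit: 78.715 + 0 = 78.715
78.715 is ≥ 69 and < 79 → C

C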